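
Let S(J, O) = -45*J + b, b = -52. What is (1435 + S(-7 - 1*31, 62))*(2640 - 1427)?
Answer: 3751809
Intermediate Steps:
S(J, O) = -52 - 45*J (S(J, O) = -45*J - 52 = -52 - 45*J)
(1435 + S(-7 - 1*31, 62))*(2640 - 1427) = (1435 + (-52 - 45*(-7 - 1*31)))*(2640 - 1427) = (1435 + (-52 - 45*(-7 - 31)))*1213 = (1435 + (-52 - 45*(-38)))*1213 = (1435 + (-52 + 1710))*1213 = (1435 + 1658)*1213 = 3093*1213 = 3751809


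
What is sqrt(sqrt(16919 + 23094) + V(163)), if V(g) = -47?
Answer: sqrt(-47 + sqrt(40013)) ≈ 12.371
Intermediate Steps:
sqrt(sqrt(16919 + 23094) + V(163)) = sqrt(sqrt(16919 + 23094) - 47) = sqrt(sqrt(40013) - 47) = sqrt(-47 + sqrt(40013))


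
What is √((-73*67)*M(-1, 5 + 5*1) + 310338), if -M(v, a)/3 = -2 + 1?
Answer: √295665 ≈ 543.75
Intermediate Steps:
M(v, a) = 3 (M(v, a) = -3*(-2 + 1) = -3*(-1) = 3)
√((-73*67)*M(-1, 5 + 5*1) + 310338) = √(-73*67*3 + 310338) = √(-4891*3 + 310338) = √(-14673 + 310338) = √295665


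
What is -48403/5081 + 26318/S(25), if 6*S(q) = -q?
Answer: -803540623/127025 ≈ -6325.8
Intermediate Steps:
S(q) = -q/6 (S(q) = (-q)/6 = -q/6)
-48403/5081 + 26318/S(25) = -48403/5081 + 26318/((-⅙*25)) = -48403*1/5081 + 26318/(-25/6) = -48403/5081 + 26318*(-6/25) = -48403/5081 - 157908/25 = -803540623/127025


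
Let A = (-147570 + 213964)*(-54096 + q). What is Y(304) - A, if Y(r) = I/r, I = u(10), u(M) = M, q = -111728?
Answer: 1673477235717/152 ≈ 1.1010e+10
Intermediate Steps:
A = -11009718656 (A = (-147570 + 213964)*(-54096 - 111728) = 66394*(-165824) = -11009718656)
I = 10
Y(r) = 10/r
Y(304) - A = 10/304 - 1*(-11009718656) = 10*(1/304) + 11009718656 = 5/152 + 11009718656 = 1673477235717/152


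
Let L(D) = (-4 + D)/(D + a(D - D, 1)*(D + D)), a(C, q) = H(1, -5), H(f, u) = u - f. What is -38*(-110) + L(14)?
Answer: 321855/77 ≈ 4179.9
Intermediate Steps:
a(C, q) = -6 (a(C, q) = -5 - 1*1 = -5 - 1 = -6)
L(D) = -(-4 + D)/(11*D) (L(D) = (-4 + D)/(D - 6*(D + D)) = (-4 + D)/(D - 12*D) = (-4 + D)/((-11*D)) = (-4 + D)*(-1/(11*D)) = -(-4 + D)/(11*D))
-38*(-110) + L(14) = -38*(-110) + (1/11)*(4 - 1*14)/14 = 4180 + (1/11)*(1/14)*(4 - 14) = 4180 + (1/11)*(1/14)*(-10) = 4180 - 5/77 = 321855/77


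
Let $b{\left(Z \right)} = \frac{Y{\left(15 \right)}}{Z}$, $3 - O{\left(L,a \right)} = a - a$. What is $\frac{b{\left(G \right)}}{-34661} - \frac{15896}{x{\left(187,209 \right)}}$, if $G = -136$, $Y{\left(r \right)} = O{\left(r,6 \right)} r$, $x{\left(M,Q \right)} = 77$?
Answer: $- \frac{6812007941}{32997272} \approx -206.44$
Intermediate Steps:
$O{\left(L,a \right)} = 3$ ($O{\left(L,a \right)} = 3 - \left(a - a\right) = 3 - 0 = 3 + 0 = 3$)
$Y{\left(r \right)} = 3 r$
$b{\left(Z \right)} = \frac{45}{Z}$ ($b{\left(Z \right)} = \frac{3 \cdot 15}{Z} = \frac{45}{Z}$)
$\frac{b{\left(G \right)}}{-34661} - \frac{15896}{x{\left(187,209 \right)}} = \frac{45 \frac{1}{-136}}{-34661} - \frac{15896}{77} = 45 \left(- \frac{1}{136}\right) \left(- \frac{1}{34661}\right) - \frac{15896}{77} = \left(- \frac{45}{136}\right) \left(- \frac{1}{34661}\right) - \frac{15896}{77} = \frac{45}{4713896} - \frac{15896}{77} = - \frac{6812007941}{32997272}$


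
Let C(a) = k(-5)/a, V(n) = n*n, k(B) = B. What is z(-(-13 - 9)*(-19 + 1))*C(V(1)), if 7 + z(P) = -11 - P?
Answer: -1890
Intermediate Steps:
V(n) = n**2
C(a) = -5/a
z(P) = -18 - P (z(P) = -7 + (-11 - P) = -18 - P)
z(-(-13 - 9)*(-19 + 1))*C(V(1)) = (-18 - (-1)*(-13 - 9)*(-19 + 1))*(-5/(1**2)) = (-18 - (-1)*(-22*(-18)))*(-5/1) = (-18 - (-1)*396)*(-5*1) = (-18 - 1*(-396))*(-5) = (-18 + 396)*(-5) = 378*(-5) = -1890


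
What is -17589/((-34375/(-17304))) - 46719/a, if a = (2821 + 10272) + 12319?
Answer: -703273064427/79412500 ≈ -8856.0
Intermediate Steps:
a = 25412 (a = 13093 + 12319 = 25412)
-17589/((-34375/(-17304))) - 46719/a = -17589/((-34375/(-17304))) - 46719/25412 = -17589/((-34375*(-1/17304))) - 46719*1/25412 = -17589/34375/17304 - 46719/25412 = -17589*17304/34375 - 46719/25412 = -27669096/3125 - 46719/25412 = -703273064427/79412500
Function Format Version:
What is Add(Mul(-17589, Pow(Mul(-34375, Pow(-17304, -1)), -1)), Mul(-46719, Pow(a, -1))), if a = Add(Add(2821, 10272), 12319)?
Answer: Rational(-703273064427, 79412500) ≈ -8856.0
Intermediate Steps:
a = 25412 (a = Add(13093, 12319) = 25412)
Add(Mul(-17589, Pow(Mul(-34375, Pow(-17304, -1)), -1)), Mul(-46719, Pow(a, -1))) = Add(Mul(-17589, Pow(Mul(-34375, Pow(-17304, -1)), -1)), Mul(-46719, Pow(25412, -1))) = Add(Mul(-17589, Pow(Mul(-34375, Rational(-1, 17304)), -1)), Mul(-46719, Rational(1, 25412))) = Add(Mul(-17589, Pow(Rational(34375, 17304), -1)), Rational(-46719, 25412)) = Add(Mul(-17589, Rational(17304, 34375)), Rational(-46719, 25412)) = Add(Rational(-27669096, 3125), Rational(-46719, 25412)) = Rational(-703273064427, 79412500)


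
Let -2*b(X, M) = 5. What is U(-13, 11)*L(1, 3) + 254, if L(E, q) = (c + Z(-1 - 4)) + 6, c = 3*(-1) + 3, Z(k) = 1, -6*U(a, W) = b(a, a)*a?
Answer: 2593/12 ≈ 216.08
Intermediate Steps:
b(X, M) = -5/2 (b(X, M) = -½*5 = -5/2)
U(a, W) = 5*a/12 (U(a, W) = -(-5)*a/12 = 5*a/12)
c = 0 (c = -3 + 3 = 0)
L(E, q) = 7 (L(E, q) = (0 + 1) + 6 = 1 + 6 = 7)
U(-13, 11)*L(1, 3) + 254 = ((5/12)*(-13))*7 + 254 = -65/12*7 + 254 = -455/12 + 254 = 2593/12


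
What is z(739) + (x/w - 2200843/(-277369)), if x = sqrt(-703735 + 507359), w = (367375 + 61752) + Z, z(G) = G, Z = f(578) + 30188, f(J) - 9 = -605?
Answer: 207176534/277369 + 2*I*sqrt(49094)/458719 ≈ 746.93 + 0.00096605*I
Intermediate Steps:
f(J) = -596 (f(J) = 9 - 605 = -596)
Z = 29592 (Z = -596 + 30188 = 29592)
w = 458719 (w = (367375 + 61752) + 29592 = 429127 + 29592 = 458719)
x = 2*I*sqrt(49094) (x = sqrt(-196376) = 2*I*sqrt(49094) ≈ 443.14*I)
z(739) + (x/w - 2200843/(-277369)) = 739 + ((2*I*sqrt(49094))/458719 - 2200843/(-277369)) = 739 + ((2*I*sqrt(49094))*(1/458719) - 2200843*(-1/277369)) = 739 + (2*I*sqrt(49094)/458719 + 2200843/277369) = 739 + (2200843/277369 + 2*I*sqrt(49094)/458719) = 207176534/277369 + 2*I*sqrt(49094)/458719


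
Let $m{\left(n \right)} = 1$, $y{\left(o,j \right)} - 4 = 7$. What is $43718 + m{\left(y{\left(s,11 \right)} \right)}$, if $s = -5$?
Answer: $43719$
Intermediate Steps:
$y{\left(o,j \right)} = 11$ ($y{\left(o,j \right)} = 4 + 7 = 11$)
$43718 + m{\left(y{\left(s,11 \right)} \right)} = 43718 + 1 = 43719$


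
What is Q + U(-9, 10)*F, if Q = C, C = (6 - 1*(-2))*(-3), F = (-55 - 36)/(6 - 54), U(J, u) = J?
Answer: -657/16 ≈ -41.063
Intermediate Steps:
F = 91/48 (F = -91/(-48) = -91*(-1/48) = 91/48 ≈ 1.8958)
C = -24 (C = (6 + 2)*(-3) = 8*(-3) = -24)
Q = -24
Q + U(-9, 10)*F = -24 - 9*91/48 = -24 - 273/16 = -657/16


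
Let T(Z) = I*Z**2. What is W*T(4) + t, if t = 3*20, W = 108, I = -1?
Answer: -1668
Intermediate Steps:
T(Z) = -Z**2
t = 60
W*T(4) + t = 108*(-1*4**2) + 60 = 108*(-1*16) + 60 = 108*(-16) + 60 = -1728 + 60 = -1668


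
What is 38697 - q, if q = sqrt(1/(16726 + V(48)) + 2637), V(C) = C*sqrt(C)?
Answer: 38697 - sqrt(88212926 + 1012608*sqrt(3))/(2*sqrt(8363 + 96*sqrt(3))) ≈ 38646.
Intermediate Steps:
V(C) = C**(3/2)
q = sqrt(2637 + 1/(16726 + 192*sqrt(3))) (q = sqrt(1/(16726 + 48**(3/2)) + 2637) = sqrt(1/(16726 + 192*sqrt(3)) + 2637) = sqrt(2637 + 1/(16726 + 192*sqrt(3))) ≈ 51.352)
38697 - q = 38697 - sqrt(88212926 + 1012608*sqrt(3))/(2*sqrt(8363 + 96*sqrt(3)))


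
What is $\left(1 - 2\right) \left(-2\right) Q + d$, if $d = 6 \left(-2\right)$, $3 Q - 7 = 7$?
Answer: $- \frac{8}{3} \approx -2.6667$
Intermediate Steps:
$Q = \frac{14}{3}$ ($Q = \frac{7}{3} + \frac{1}{3} \cdot 7 = \frac{7}{3} + \frac{7}{3} = \frac{14}{3} \approx 4.6667$)
$d = -12$
$\left(1 - 2\right) \left(-2\right) Q + d = \left(1 - 2\right) \left(-2\right) \frac{14}{3} - 12 = \left(-1\right) \left(-2\right) \frac{14}{3} - 12 = 2 \cdot \frac{14}{3} - 12 = \frac{28}{3} - 12 = - \frac{8}{3}$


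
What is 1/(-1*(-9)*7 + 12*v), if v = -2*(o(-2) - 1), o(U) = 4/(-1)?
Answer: 1/183 ≈ 0.0054645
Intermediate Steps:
o(U) = -4 (o(U) = 4*(-1) = -4)
v = 10 (v = -2*(-4 - 1) = -2*(-5) = 10)
1/(-1*(-9)*7 + 12*v) = 1/(-1*(-9)*7 + 12*10) = 1/(9*7 + 120) = 1/(63 + 120) = 1/183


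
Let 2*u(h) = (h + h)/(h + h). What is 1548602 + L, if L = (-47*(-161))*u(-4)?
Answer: 3104771/2 ≈ 1.5524e+6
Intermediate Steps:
u(h) = 1/2 (u(h) = ((h + h)/(h + h))/2 = ((2*h)/((2*h)))/2 = ((2*h)*(1/(2*h)))/2 = (1/2)*1 = 1/2)
L = 7567/2 (L = -47*(-161)*(1/2) = 7567*(1/2) = 7567/2 ≈ 3783.5)
1548602 + L = 1548602 + 7567/2 = 3104771/2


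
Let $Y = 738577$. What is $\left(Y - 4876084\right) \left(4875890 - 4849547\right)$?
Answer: $-108994346901$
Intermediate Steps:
$\left(Y - 4876084\right) \left(4875890 - 4849547\right) = \left(738577 - 4876084\right) \left(4875890 - 4849547\right) = \left(-4137507\right) 26343 = -108994346901$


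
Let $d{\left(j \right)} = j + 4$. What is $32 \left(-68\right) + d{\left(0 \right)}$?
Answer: $-2172$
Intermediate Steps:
$d{\left(j \right)} = 4 + j$
$32 \left(-68\right) + d{\left(0 \right)} = 32 \left(-68\right) + \left(4 + 0\right) = -2176 + 4 = -2172$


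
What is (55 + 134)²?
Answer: 35721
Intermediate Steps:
(55 + 134)² = 189² = 35721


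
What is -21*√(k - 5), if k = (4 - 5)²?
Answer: -42*I ≈ -42.0*I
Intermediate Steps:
k = 1 (k = (-1)² = 1)
-21*√(k - 5) = -21*√(1 - 5) = -42*I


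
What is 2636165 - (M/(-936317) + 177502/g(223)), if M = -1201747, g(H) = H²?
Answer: 122745173721166648/46562108093 ≈ 2.6362e+6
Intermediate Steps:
2636165 - (M/(-936317) + 177502/g(223)) = 2636165 - (-1201747/(-936317) + 177502/(223²)) = 2636165 - (-1201747*(-1/936317) + 177502/49729) = 2636165 - (1201747/936317 + 177502*(1/49729)) = 2636165 - (1201747/936317 + 177502/49729) = 2636165 - 1*225959816697/46562108093 = 2636165 - 225959816697/46562108093 = 122745173721166648/46562108093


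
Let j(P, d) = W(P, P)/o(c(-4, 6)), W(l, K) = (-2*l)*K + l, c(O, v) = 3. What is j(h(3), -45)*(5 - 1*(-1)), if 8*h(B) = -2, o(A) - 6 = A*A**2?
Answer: -3/44 ≈ -0.068182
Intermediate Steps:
W(l, K) = l - 2*K*l (W(l, K) = -2*K*l + l = l - 2*K*l)
o(A) = 6 + A**3 (o(A) = 6 + A*A**2 = 6 + A**3)
h(B) = -1/4 (h(B) = (1/8)*(-2) = -1/4)
j(P, d) = P*(1 - 2*P)/33 (j(P, d) = (P*(1 - 2*P))/(6 + 3**3) = (P*(1 - 2*P))/(6 + 27) = (P*(1 - 2*P))/33 = (P*(1 - 2*P))*(1/33) = P*(1 - 2*P)/33)
j(h(3), -45)*(5 - 1*(-1)) = ((1/33)*(-1/4)*(1 - 2*(-1/4)))*(5 - 1*(-1)) = ((1/33)*(-1/4)*(1 + 1/2))*(5 + 1) = ((1/33)*(-1/4)*(3/2))*6 = -1/88*6 = -3/44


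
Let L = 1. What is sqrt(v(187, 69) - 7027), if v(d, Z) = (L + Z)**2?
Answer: I*sqrt(2127) ≈ 46.119*I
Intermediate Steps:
v(d, Z) = (1 + Z)**2
sqrt(v(187, 69) - 7027) = sqrt((1 + 69)**2 - 7027) = sqrt(70**2 - 7027) = sqrt(4900 - 7027) = sqrt(-2127) = I*sqrt(2127)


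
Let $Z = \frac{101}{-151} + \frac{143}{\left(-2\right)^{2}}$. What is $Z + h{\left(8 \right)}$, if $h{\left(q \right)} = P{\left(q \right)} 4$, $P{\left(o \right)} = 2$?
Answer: $\frac{26021}{604} \approx 43.081$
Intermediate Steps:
$h{\left(q \right)} = 8$ ($h{\left(q \right)} = 2 \cdot 4 = 8$)
$Z = \frac{21189}{604}$ ($Z = 101 \left(- \frac{1}{151}\right) + \frac{143}{4} = - \frac{101}{151} + 143 \cdot \frac{1}{4} = - \frac{101}{151} + \frac{143}{4} = \frac{21189}{604} \approx 35.081$)
$Z + h{\left(8 \right)} = \frac{21189}{604} + 8 = \frac{26021}{604}$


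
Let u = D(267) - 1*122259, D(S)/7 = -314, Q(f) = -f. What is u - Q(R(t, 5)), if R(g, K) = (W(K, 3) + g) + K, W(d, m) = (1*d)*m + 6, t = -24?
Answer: -124455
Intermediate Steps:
W(d, m) = 6 + d*m (W(d, m) = d*m + 6 = 6 + d*m)
R(g, K) = 6 + g + 4*K (R(g, K) = ((6 + K*3) + g) + K = ((6 + 3*K) + g) + K = (6 + g + 3*K) + K = 6 + g + 4*K)
D(S) = -2198 (D(S) = 7*(-314) = -2198)
u = -124457 (u = -2198 - 1*122259 = -2198 - 122259 = -124457)
u - Q(R(t, 5)) = -124457 - (-1)*(6 - 24 + 4*5) = -124457 - (-1)*(6 - 24 + 20) = -124457 - (-1)*2 = -124457 - 1*(-2) = -124457 + 2 = -124455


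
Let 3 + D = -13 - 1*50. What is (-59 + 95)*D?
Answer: -2376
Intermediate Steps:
D = -66 (D = -3 + (-13 - 1*50) = -3 + (-13 - 50) = -3 - 63 = -66)
(-59 + 95)*D = (-59 + 95)*(-66) = 36*(-66) = -2376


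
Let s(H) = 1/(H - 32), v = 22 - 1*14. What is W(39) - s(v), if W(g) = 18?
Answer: 433/24 ≈ 18.042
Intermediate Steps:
v = 8 (v = 22 - 14 = 8)
s(H) = 1/(-32 + H)
W(39) - s(v) = 18 - 1/(-32 + 8) = 18 - 1/(-24) = 18 - 1*(-1/24) = 18 + 1/24 = 433/24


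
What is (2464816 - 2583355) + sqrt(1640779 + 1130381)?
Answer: -118539 + 2*sqrt(692790) ≈ -1.1687e+5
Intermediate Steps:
(2464816 - 2583355) + sqrt(1640779 + 1130381) = -118539 + sqrt(2771160) = -118539 + 2*sqrt(692790)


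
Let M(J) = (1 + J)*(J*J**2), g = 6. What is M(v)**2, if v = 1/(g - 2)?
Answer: 25/65536 ≈ 0.00038147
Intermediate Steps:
v = 1/4 (v = 1/(6 - 2) = 1/4 ≈ 0.25000)
M(J) = J**3*(1 + J) (M(J) = (1 + J)*J**3 = J**3*(1 + J))
M(v)**2 = ((1/4)**3*(1 + 1/4))**2 = ((1/64)*(5/4))**2 = (5/256)**2 = 25/65536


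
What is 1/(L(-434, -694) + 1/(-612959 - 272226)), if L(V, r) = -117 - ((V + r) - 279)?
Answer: 885185/1141888649 ≈ 0.00077519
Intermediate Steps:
L(V, r) = 162 - V - r (L(V, r) = -117 - (-279 + V + r) = -117 + (279 - V - r) = 162 - V - r)
1/(L(-434, -694) + 1/(-612959 - 272226)) = 1/((162 - 1*(-434) - 1*(-694)) + 1/(-612959 - 272226)) = 1/((162 + 434 + 694) + 1/(-885185)) = 1/(1290 - 1/885185) = 1/(1141888649/885185) = 885185/1141888649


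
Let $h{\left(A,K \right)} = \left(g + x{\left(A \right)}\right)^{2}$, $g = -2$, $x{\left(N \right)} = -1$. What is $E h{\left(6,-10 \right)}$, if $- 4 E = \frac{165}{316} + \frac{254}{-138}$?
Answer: $\frac{86241}{29072} \approx 2.9665$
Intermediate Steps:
$E = \frac{28747}{87216}$ ($E = - \frac{\frac{165}{316} + \frac{254}{-138}}{4} = - \frac{165 \cdot \frac{1}{316} + 254 \left(- \frac{1}{138}\right)}{4} = - \frac{\frac{165}{316} - \frac{127}{69}}{4} = \left(- \frac{1}{4}\right) \left(- \frac{28747}{21804}\right) = \frac{28747}{87216} \approx 0.32961$)
$h{\left(A,K \right)} = 9$ ($h{\left(A,K \right)} = \left(-2 - 1\right)^{2} = \left(-3\right)^{2} = 9$)
$E h{\left(6,-10 \right)} = \frac{28747}{87216} \cdot 9 = \frac{86241}{29072}$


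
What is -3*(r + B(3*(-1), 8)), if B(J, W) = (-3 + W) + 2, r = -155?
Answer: 444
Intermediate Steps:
B(J, W) = -1 + W
-3*(r + B(3*(-1), 8)) = -3*(-155 + (-1 + 8)) = -3*(-155 + 7) = -3*(-148) = 444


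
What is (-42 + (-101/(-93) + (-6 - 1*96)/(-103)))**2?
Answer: 146251940041/91757241 ≈ 1593.9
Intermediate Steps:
(-42 + (-101/(-93) + (-6 - 1*96)/(-103)))**2 = (-42 + (-101*(-1/93) + (-6 - 96)*(-1/103)))**2 = (-42 + (101/93 - 102*(-1/103)))**2 = (-42 + (101/93 + 102/103))**2 = (-42 + 19889/9579)**2 = (-382429/9579)**2 = 146251940041/91757241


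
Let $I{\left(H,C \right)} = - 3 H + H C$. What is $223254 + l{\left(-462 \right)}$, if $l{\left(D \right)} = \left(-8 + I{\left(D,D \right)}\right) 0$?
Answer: $223254$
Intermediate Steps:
$I{\left(H,C \right)} = - 3 H + C H$
$l{\left(D \right)} = 0$ ($l{\left(D \right)} = \left(-8 + D \left(-3 + D\right)\right) 0 = 0$)
$223254 + l{\left(-462 \right)} = 223254 + 0 = 223254$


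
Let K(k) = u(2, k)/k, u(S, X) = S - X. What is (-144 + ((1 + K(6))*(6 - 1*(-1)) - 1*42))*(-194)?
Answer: 106894/3 ≈ 35631.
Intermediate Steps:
K(k) = (2 - k)/k
(-144 + ((1 + K(6))*(6 - 1*(-1)) - 1*42))*(-194) = (-144 + ((1 + (2 - 1*6)/6)*(6 - 1*(-1)) - 1*42))*(-194) = (-144 + ((1 + (2 - 6)/6)*(6 + 1) - 42))*(-194) = (-144 + ((1 + (⅙)*(-4))*7 - 42))*(-194) = (-144 + ((1 - ⅔)*7 - 42))*(-194) = (-144 + ((⅓)*7 - 42))*(-194) = (-144 + (7/3 - 42))*(-194) = (-144 - 119/3)*(-194) = -551/3*(-194) = 106894/3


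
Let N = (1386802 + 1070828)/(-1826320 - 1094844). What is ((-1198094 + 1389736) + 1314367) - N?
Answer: 2199650866053/1460582 ≈ 1.5060e+6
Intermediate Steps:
N = -1228815/1460582 (N = 2457630/(-2921164) = 2457630*(-1/2921164) = -1228815/1460582 ≈ -0.84132)
((-1198094 + 1389736) + 1314367) - N = ((-1198094 + 1389736) + 1314367) - 1*(-1228815/1460582) = (191642 + 1314367) + 1228815/1460582 = 1506009 + 1228815/1460582 = 2199650866053/1460582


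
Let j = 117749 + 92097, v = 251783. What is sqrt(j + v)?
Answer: 7*sqrt(9421) ≈ 679.43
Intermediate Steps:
j = 209846
sqrt(j + v) = sqrt(209846 + 251783) = sqrt(461629) = 7*sqrt(9421)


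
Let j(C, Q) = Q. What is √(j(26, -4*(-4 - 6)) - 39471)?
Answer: I*√39431 ≈ 198.57*I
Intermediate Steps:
√(j(26, -4*(-4 - 6)) - 39471) = √(-4*(-4 - 6) - 39471) = √(-4*(-10) - 39471) = √(40 - 39471) = √(-39431) = I*√39431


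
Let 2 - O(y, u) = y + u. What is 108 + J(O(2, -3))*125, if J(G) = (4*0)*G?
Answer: 108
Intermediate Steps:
O(y, u) = 2 - u - y (O(y, u) = 2 - (y + u) = 2 - (u + y) = 2 + (-u - y) = 2 - u - y)
J(G) = 0 (J(G) = 0*G = 0)
108 + J(O(2, -3))*125 = 108 + 0*125 = 108 + 0 = 108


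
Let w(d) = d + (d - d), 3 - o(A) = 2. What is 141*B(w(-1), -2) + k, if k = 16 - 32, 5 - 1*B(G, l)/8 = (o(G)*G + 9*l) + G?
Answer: 28184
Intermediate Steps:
o(A) = 1 (o(A) = 3 - 1*2 = 3 - 2 = 1)
w(d) = d (w(d) = d + 0 = d)
B(G, l) = 40 - 72*l - 16*G (B(G, l) = 40 - 8*((1*G + 9*l) + G) = 40 - 8*((G + 9*l) + G) = 40 - 8*(2*G + 9*l) = 40 + (-72*l - 16*G) = 40 - 72*l - 16*G)
k = -16
141*B(w(-1), -2) + k = 141*(40 - 72*(-2) - 16*(-1)) - 16 = 141*(40 + 144 + 16) - 16 = 141*200 - 16 = 28200 - 16 = 28184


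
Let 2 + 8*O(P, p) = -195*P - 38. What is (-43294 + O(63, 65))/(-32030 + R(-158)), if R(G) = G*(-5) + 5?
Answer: 358677/249880 ≈ 1.4354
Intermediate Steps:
R(G) = 5 - 5*G (R(G) = -5*G + 5 = 5 - 5*G)
O(P, p) = -5 - 195*P/8 (O(P, p) = -1/4 + (-195*P - 38)/8 = -1/4 + (-38 - 195*P)/8 = -1/4 + (-19/4 - 195*P/8) = -5 - 195*P/8)
(-43294 + O(63, 65))/(-32030 + R(-158)) = (-43294 + (-5 - 195/8*63))/(-32030 + (5 - 5*(-158))) = (-43294 + (-5 - 12285/8))/(-32030 + (5 + 790)) = (-43294 - 12325/8)/(-32030 + 795) = -358677/8/(-31235) = -358677/8*(-1/31235) = 358677/249880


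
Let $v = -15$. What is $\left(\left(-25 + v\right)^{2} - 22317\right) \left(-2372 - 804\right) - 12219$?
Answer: $65784973$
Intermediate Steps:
$\left(\left(-25 + v\right)^{2} - 22317\right) \left(-2372 - 804\right) - 12219 = \left(\left(-25 - 15\right)^{2} - 22317\right) \left(-2372 - 804\right) - 12219 = \left(\left(-40\right)^{2} - 22317\right) \left(-3176\right) - 12219 = \left(1600 - 22317\right) \left(-3176\right) - 12219 = \left(-20717\right) \left(-3176\right) - 12219 = 65797192 - 12219 = 65784973$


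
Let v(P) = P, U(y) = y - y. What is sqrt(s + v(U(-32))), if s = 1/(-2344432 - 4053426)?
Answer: I*sqrt(6397858)/6397858 ≈ 0.00039535*I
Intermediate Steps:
U(y) = 0
s = -1/6397858 (s = 1/(-6397858) = -1/6397858 ≈ -1.5630e-7)
sqrt(s + v(U(-32))) = sqrt(-1/6397858 + 0) = sqrt(-1/6397858) = I*sqrt(6397858)/6397858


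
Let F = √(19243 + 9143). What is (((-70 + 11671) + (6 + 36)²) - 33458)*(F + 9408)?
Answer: -189034944 - 60279*√3154 ≈ -1.9242e+8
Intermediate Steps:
F = 3*√3154 (F = √28386 = 3*√3154 ≈ 168.48)
(((-70 + 11671) + (6 + 36)²) - 33458)*(F + 9408) = (((-70 + 11671) + (6 + 36)²) - 33458)*(3*√3154 + 9408) = ((11601 + 42²) - 33458)*(9408 + 3*√3154) = ((11601 + 1764) - 33458)*(9408 + 3*√3154) = (13365 - 33458)*(9408 + 3*√3154) = -20093*(9408 + 3*√3154) = -189034944 - 60279*√3154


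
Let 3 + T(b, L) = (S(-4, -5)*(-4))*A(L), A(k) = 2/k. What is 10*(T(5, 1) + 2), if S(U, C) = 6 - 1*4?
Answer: -170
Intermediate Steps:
S(U, C) = 2 (S(U, C) = 6 - 4 = 2)
T(b, L) = -3 - 16/L (T(b, L) = -3 + (2*(-4))*(2/L) = -3 - 16/L)
10*(T(5, 1) + 2) = 10*((-3 - 16/1) + 2) = 10*((-3 - 16*1) + 2) = 10*((-3 - 16) + 2) = 10*(-19 + 2) = 10*(-17) = -170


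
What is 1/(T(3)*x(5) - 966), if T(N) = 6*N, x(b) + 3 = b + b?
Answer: -1/840 ≈ -0.0011905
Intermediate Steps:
x(b) = -3 + 2*b (x(b) = -3 + (b + b) = -3 + 2*b)
1/(T(3)*x(5) - 966) = 1/((6*3)*(-3 + 2*5) - 966) = 1/(18*(-3 + 10) - 966) = 1/(18*7 - 966) = 1/(126 - 966) = 1/(-840) = -1/840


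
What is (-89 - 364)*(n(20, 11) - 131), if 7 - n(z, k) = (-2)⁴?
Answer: 63420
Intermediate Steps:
n(z, k) = -9 (n(z, k) = 7 - 1*(-2)⁴ = 7 - 1*16 = 7 - 16 = -9)
(-89 - 364)*(n(20, 11) - 131) = (-89 - 364)*(-9 - 131) = -453*(-140) = 63420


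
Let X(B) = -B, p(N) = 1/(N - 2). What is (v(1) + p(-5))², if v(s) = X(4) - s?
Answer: 1296/49 ≈ 26.449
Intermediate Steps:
p(N) = 1/(-2 + N)
v(s) = -4 - s (v(s) = -1*4 - s = -4 - s)
(v(1) + p(-5))² = ((-4 - 1*1) + 1/(-2 - 5))² = ((-4 - 1) + 1/(-7))² = (-5 - ⅐)² = (-36/7)² = 1296/49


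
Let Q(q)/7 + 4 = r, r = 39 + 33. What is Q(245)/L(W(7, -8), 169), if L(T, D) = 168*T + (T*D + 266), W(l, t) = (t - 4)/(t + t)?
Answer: 1904/2075 ≈ 0.91759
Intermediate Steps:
W(l, t) = (-4 + t)/(2*t) (W(l, t) = (-4 + t)/((2*t)) = (-4 + t)*(1/(2*t)) = (-4 + t)/(2*t))
r = 72
L(T, D) = 266 + 168*T + D*T (L(T, D) = 168*T + (D*T + 266) = 168*T + (266 + D*T) = 266 + 168*T + D*T)
Q(q) = 476 (Q(q) = -28 + 7*72 = -28 + 504 = 476)
Q(245)/L(W(7, -8), 169) = 476/(266 + 168*((½)*(-4 - 8)/(-8)) + 169*((½)*(-4 - 8)/(-8))) = 476/(266 + 168*((½)*(-⅛)*(-12)) + 169*((½)*(-⅛)*(-12))) = 476/(266 + 168*(¾) + 169*(¾)) = 476/(266 + 126 + 507/4) = 476/(2075/4) = 476*(4/2075) = 1904/2075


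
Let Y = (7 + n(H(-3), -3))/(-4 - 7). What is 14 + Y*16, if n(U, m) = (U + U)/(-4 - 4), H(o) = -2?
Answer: 34/11 ≈ 3.0909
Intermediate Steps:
n(U, m) = -U/4 (n(U, m) = (2*U)/(-8) = (2*U)*(-⅛) = -U/4)
Y = -15/22 (Y = (7 - ¼*(-2))/(-4 - 7) = (7 + ½)/(-11) = (15/2)*(-1/11) = -15/22 ≈ -0.68182)
14 + Y*16 = 14 - 15/22*16 = 14 - 120/11 = 34/11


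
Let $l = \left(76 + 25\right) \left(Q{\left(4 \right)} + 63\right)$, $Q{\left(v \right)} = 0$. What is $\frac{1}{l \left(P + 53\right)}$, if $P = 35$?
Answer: $\frac{1}{559944} \approx 1.7859 \cdot 10^{-6}$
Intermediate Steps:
$l = 6363$ ($l = \left(76 + 25\right) \left(0 + 63\right) = 101 \cdot 63 = 6363$)
$\frac{1}{l \left(P + 53\right)} = \frac{1}{6363 \left(35 + 53\right)} = \frac{1}{6363 \cdot 88} = \frac{1}{559944}$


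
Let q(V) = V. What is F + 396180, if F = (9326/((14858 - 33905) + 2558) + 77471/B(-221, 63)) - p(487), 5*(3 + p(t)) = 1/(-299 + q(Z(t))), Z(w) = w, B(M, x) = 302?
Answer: 927845032322431/2340448660 ≈ 3.9644e+5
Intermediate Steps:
p(t) = -3 + 1/(5*(-299 + t))
F = 606082203631/2340448660 (F = (9326/((14858 - 33905) + 2558) + 77471/302) - (4486 - 15*487)/(5*(-299 + 487)) = (9326/(-19047 + 2558) + 77471*(1/302)) - (4486 - 7305)/(5*188) = (9326/(-16489) + 77471/302) - (-2819)/(5*188) = (9326*(-1/16489) + 77471/302) - 1*(-2819/940) = (-9326/16489 + 77471/302) + 2819/940 = 1274602867/4979678 + 2819/940 = 606082203631/2340448660 ≈ 258.96)
F + 396180 = 606082203631/2340448660 + 396180 = 927845032322431/2340448660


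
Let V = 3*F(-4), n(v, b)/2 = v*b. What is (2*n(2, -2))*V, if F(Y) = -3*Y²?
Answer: 2304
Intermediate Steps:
n(v, b) = 2*b*v (n(v, b) = 2*(v*b) = 2*(b*v) = 2*b*v)
V = -144 (V = 3*(-3*(-4)²) = 3*(-3*16) = 3*(-48) = -144)
(2*n(2, -2))*V = (2*(2*(-2)*2))*(-144) = (2*(-8))*(-144) = -16*(-144) = 2304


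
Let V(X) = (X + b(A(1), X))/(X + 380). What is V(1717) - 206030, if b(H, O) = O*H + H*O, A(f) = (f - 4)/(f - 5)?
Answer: -864081235/4194 ≈ -2.0603e+5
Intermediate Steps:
A(f) = (-4 + f)/(-5 + f)
b(H, O) = 2*H*O (b(H, O) = H*O + H*O = 2*H*O)
V(X) = 5*X/(2*(380 + X)) (V(X) = (X + 2*((-4 + 1)/(-5 + 1))*X)/(X + 380) = (X + 2*(-3/(-4))*X)/(380 + X) = (X + 2*(-¼*(-3))*X)/(380 + X) = (X + 2*(¾)*X)/(380 + X) = (X + 3*X/2)/(380 + X) = (5*X/2)/(380 + X) = 5*X/(2*(380 + X)))
V(1717) - 206030 = (5/2)*1717/(380 + 1717) - 206030 = (5/2)*1717/2097 - 206030 = (5/2)*1717*(1/2097) - 206030 = 8585/4194 - 206030 = -864081235/4194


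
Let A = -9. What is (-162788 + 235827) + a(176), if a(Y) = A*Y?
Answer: 71455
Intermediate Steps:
a(Y) = -9*Y
(-162788 + 235827) + a(176) = (-162788 + 235827) - 9*176 = 73039 - 1584 = 71455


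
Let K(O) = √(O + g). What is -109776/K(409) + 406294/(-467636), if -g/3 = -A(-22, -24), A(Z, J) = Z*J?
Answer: -203147/233818 - 109776*√1993/1993 ≈ -2459.8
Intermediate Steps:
A(Z, J) = J*Z
g = 1584 (g = -(-3)*(-24*(-22)) = -(-3)*528 = -3*(-528) = 1584)
K(O) = √(1584 + O) (K(O) = √(O + 1584) = √(1584 + O))
-109776/K(409) + 406294/(-467636) = -109776/√(1584 + 409) + 406294/(-467636) = -109776*√1993/1993 + 406294*(-1/467636) = -109776*√1993/1993 - 203147/233818 = -203147/233818 - 109776*√1993/1993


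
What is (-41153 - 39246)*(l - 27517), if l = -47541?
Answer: 6034588142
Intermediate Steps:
(-41153 - 39246)*(l - 27517) = (-41153 - 39246)*(-47541 - 27517) = -80399*(-75058) = 6034588142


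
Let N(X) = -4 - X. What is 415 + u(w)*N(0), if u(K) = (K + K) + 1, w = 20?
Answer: 251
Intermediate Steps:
u(K) = 1 + 2*K (u(K) = 2*K + 1 = 1 + 2*K)
415 + u(w)*N(0) = 415 + (1 + 2*20)*(-4 - 1*0) = 415 + (1 + 40)*(-4 + 0) = 415 + 41*(-4) = 415 - 164 = 251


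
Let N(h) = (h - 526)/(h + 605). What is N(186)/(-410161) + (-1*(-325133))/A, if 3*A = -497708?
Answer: -316455698507329/161475065091508 ≈ -1.9598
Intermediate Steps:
A = -497708/3 (A = (1/3)*(-497708) = -497708/3 ≈ -1.6590e+5)
N(h) = (-526 + h)/(605 + h)
N(186)/(-410161) + (-1*(-325133))/A = ((-526 + 186)/(605 + 186))/(-410161) + (-1*(-325133))/(-497708/3) = (-340/791)*(-1/410161) + 325133*(-3/497708) = ((1/791)*(-340))*(-1/410161) - 975399/497708 = -340/791*(-1/410161) - 975399/497708 = 340/324437351 - 975399/497708 = -316455698507329/161475065091508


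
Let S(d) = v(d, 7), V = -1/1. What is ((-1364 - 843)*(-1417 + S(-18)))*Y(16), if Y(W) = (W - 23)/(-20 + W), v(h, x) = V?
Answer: 10953341/2 ≈ 5.4767e+6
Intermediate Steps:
V = -1 (V = -1*1 = -1)
v(h, x) = -1
S(d) = -1
Y(W) = (-23 + W)/(-20 + W)
((-1364 - 843)*(-1417 + S(-18)))*Y(16) = ((-1364 - 843)*(-1417 - 1))*((-23 + 16)/(-20 + 16)) = (-2207*(-1418))*(-7/(-4)) = 3129526*(-¼*(-7)) = 3129526*(7/4) = 10953341/2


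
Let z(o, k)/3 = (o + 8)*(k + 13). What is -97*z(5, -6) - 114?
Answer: -26595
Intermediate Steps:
z(o, k) = 3*(8 + o)*(13 + k) (z(o, k) = 3*((o + 8)*(k + 13)) = 3*((8 + o)*(13 + k)) = 3*(8 + o)*(13 + k))
-97*z(5, -6) - 114 = -97*(312 + 24*(-6) + 39*5 + 3*(-6)*5) - 114 = -97*(312 - 144 + 195 - 90) - 114 = -97*273 - 114 = -26481 - 114 = -26595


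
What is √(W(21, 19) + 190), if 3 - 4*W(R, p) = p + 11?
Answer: √733/2 ≈ 13.537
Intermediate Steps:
W(R, p) = -2 - p/4 (W(R, p) = ¾ - (p + 11)/4 = ¾ - (11 + p)/4 = ¾ + (-11/4 - p/4) = -2 - p/4)
√(W(21, 19) + 190) = √((-2 - ¼*19) + 190) = √((-2 - 19/4) + 190) = √(-27/4 + 190) = √(733/4) = √733/2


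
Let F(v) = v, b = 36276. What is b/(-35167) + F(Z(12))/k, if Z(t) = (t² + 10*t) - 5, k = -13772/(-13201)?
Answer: 10885314071/44029084 ≈ 247.23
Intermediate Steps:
k = 13772/13201 (k = -13772*(-1/13201) = 13772/13201 ≈ 1.0433)
Z(t) = -5 + t² + 10*t
b/(-35167) + F(Z(12))/k = 36276/(-35167) + (-5 + 12² + 10*12)/(13772/13201) = 36276*(-1/35167) + (-5 + 144 + 120)*(13201/13772) = -36276/35167 + 259*(13201/13772) = -36276/35167 + 3419059/13772 = 10885314071/44029084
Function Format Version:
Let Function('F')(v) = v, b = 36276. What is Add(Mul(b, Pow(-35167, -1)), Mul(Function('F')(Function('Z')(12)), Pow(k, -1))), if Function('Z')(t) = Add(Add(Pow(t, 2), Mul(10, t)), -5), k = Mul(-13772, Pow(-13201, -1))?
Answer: Rational(10885314071, 44029084) ≈ 247.23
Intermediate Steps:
k = Rational(13772, 13201) (k = Mul(-13772, Rational(-1, 13201)) = Rational(13772, 13201) ≈ 1.0433)
Function('Z')(t) = Add(-5, Pow(t, 2), Mul(10, t))
Add(Mul(b, Pow(-35167, -1)), Mul(Function('F')(Function('Z')(12)), Pow(k, -1))) = Add(Mul(36276, Pow(-35167, -1)), Mul(Add(-5, Pow(12, 2), Mul(10, 12)), Pow(Rational(13772, 13201), -1))) = Add(Mul(36276, Rational(-1, 35167)), Mul(Add(-5, 144, 120), Rational(13201, 13772))) = Add(Rational(-36276, 35167), Mul(259, Rational(13201, 13772))) = Add(Rational(-36276, 35167), Rational(3419059, 13772)) = Rational(10885314071, 44029084)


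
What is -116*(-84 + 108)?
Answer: -2784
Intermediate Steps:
-116*(-84 + 108) = -116*24 = -2784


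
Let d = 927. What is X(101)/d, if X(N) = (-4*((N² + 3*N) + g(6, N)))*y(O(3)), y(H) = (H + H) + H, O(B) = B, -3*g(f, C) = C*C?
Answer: -85244/309 ≈ -275.87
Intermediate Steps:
g(f, C) = -C²/3 (g(f, C) = -C*C/3 = -C²/3)
y(H) = 3*H (y(H) = 2*H + H = 3*H)
X(N) = -108*N - 24*N² (X(N) = (-4*((N² + 3*N) - N²/3))*(3*3) = -4*(3*N + 2*N²/3)*9 = (-12*N - 8*N²/3)*9 = -108*N - 24*N²)
X(101)/d = (12*101*(-9 - 2*101))/927 = (12*101*(-9 - 202))*(1/927) = (12*101*(-211))*(1/927) = -255732*1/927 = -85244/309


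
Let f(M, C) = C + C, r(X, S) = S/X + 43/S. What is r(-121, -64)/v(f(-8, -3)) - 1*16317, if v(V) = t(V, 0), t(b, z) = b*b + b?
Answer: -1263588849/77440 ≈ -16317.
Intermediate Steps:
r(X, S) = 43/S + S/X
t(b, z) = b + b² (t(b, z) = b² + b = b + b²)
f(M, C) = 2*C
v(V) = V*(1 + V)
r(-121, -64)/v(f(-8, -3)) - 1*16317 = (43/(-64) - 64/(-121))/(((2*(-3))*(1 + 2*(-3)))) - 1*16317 = (43*(-1/64) - 64*(-1/121))/((-6*(1 - 6))) - 16317 = (-43/64 + 64/121)/((-6*(-5))) - 16317 = -1107/7744/30 - 16317 = -1107/7744*1/30 - 16317 = -369/77440 - 16317 = -1263588849/77440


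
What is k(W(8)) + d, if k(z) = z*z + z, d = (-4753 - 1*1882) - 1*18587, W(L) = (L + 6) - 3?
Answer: -25090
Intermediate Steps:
W(L) = 3 + L (W(L) = (6 + L) - 3 = 3 + L)
d = -25222 (d = (-4753 - 1882) - 18587 = -6635 - 18587 = -25222)
k(z) = z + z² (k(z) = z² + z = z + z²)
k(W(8)) + d = (3 + 8)*(1 + (3 + 8)) - 25222 = 11*(1 + 11) - 25222 = 11*12 - 25222 = 132 - 25222 = -25090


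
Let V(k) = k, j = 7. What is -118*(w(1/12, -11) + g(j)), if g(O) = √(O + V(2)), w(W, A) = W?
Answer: -2183/6 ≈ -363.83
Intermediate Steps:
g(O) = √(2 + O) (g(O) = √(O + 2) = √(2 + O))
-118*(w(1/12, -11) + g(j)) = -118*(1/12 + √(2 + 7)) = -118*(1/12 + √9) = -118*(1/12 + 3) = -118*37/12 = -2183/6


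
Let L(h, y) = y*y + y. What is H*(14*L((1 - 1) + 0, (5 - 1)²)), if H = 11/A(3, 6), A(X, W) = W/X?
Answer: 20944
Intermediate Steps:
L(h, y) = y + y² (L(h, y) = y² + y = y + y²)
H = 11/2 (H = 11/((6/3)) = 11/((6*(⅓))) = 11/2 ≈ 5.5000)
H*(14*L((1 - 1) + 0, (5 - 1)²)) = 11*(14*((5 - 1)²*(1 + (5 - 1)²)))/2 = 11*(14*(4²*(1 + 4²)))/2 = 11*(14*(16*(1 + 16)))/2 = 11*(14*(16*17))/2 = 11*(14*272)/2 = (11/2)*3808 = 20944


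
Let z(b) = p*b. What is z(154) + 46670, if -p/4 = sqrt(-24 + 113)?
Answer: 46670 - 616*sqrt(89) ≈ 40859.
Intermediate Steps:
p = -4*sqrt(89) (p = -4*sqrt(-24 + 113) = -4*sqrt(89) ≈ -37.736)
z(b) = -4*b*sqrt(89) (z(b) = (-4*sqrt(89))*b = -4*b*sqrt(89))
z(154) + 46670 = -4*154*sqrt(89) + 46670 = -616*sqrt(89) + 46670 = 46670 - 616*sqrt(89)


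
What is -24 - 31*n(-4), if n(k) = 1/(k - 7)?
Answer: -233/11 ≈ -21.182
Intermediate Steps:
n(k) = 1/(-7 + k)
-24 - 31*n(-4) = -24 - 31/(-7 - 4) = -24 - 31/(-11) = -24 - 31*(-1/11) = -24 + 31/11 = -233/11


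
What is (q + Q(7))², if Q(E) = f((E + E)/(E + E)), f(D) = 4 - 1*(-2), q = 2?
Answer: 64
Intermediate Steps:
f(D) = 6 (f(D) = 4 + 2 = 6)
Q(E) = 6
(q + Q(7))² = (2 + 6)² = 8² = 64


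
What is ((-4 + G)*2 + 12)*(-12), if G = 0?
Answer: -48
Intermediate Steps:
((-4 + G)*2 + 12)*(-12) = ((-4 + 0)*2 + 12)*(-12) = (-4*2 + 12)*(-12) = (-8 + 12)*(-12) = 4*(-12) = -48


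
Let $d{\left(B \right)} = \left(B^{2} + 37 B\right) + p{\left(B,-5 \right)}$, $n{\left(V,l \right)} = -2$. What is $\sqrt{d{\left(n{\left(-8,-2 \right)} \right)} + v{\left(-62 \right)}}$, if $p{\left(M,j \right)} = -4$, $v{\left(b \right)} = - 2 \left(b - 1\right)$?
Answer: $2 \sqrt{13} \approx 7.2111$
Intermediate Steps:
$v{\left(b \right)} = 2 - 2 b$ ($v{\left(b \right)} = - 2 \left(-1 + b\right) = 2 - 2 b$)
$d{\left(B \right)} = -4 + B^{2} + 37 B$ ($d{\left(B \right)} = \left(B^{2} + 37 B\right) - 4 = -4 + B^{2} + 37 B$)
$\sqrt{d{\left(n{\left(-8,-2 \right)} \right)} + v{\left(-62 \right)}} = \sqrt{\left(-4 + \left(-2\right)^{2} + 37 \left(-2\right)\right) + \left(2 - -124\right)} = \sqrt{\left(-4 + 4 - 74\right) + \left(2 + 124\right)} = \sqrt{-74 + 126} = \sqrt{52} = 2 \sqrt{13}$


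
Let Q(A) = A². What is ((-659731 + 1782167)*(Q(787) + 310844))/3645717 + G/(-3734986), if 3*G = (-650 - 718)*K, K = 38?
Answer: 649952662180190004/2269450325827 ≈ 2.8639e+5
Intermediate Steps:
G = -17328 (G = ((-650 - 718)*38)/3 = (-1368*38)/3 = (⅓)*(-51984) = -17328)
((-659731 + 1782167)*(Q(787) + 310844))/3645717 + G/(-3734986) = ((-659731 + 1782167)*(787² + 310844))/3645717 - 17328/(-3734986) = (1122436*(619369 + 310844))*(1/3645717) - 17328*(-1/3734986) = (1122436*930213)*(1/3645717) + 8664/1867493 = 1044104558868*(1/3645717) + 8664/1867493 = 348034852956/1215239 + 8664/1867493 = 649952662180190004/2269450325827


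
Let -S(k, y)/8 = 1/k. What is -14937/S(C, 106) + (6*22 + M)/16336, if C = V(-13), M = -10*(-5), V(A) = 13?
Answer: 49564723/2042 ≈ 24273.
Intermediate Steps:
M = 50
C = 13
S(k, y) = -8/k
-14937/S(C, 106) + (6*22 + M)/16336 = -14937/((-8/13)) + (6*22 + 50)/16336 = -14937/((-8*1/13)) + (132 + 50)*(1/16336) = -14937/(-8/13) + 182*(1/16336) = -14937*(-13/8) + 91/8168 = 194181/8 + 91/8168 = 49564723/2042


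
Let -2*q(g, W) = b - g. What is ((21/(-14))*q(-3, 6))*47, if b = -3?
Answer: 0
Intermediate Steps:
q(g, W) = 3/2 + g/2 (q(g, W) = -(-3 - g)/2 = 3/2 + g/2)
((21/(-14))*q(-3, 6))*47 = ((21/(-14))*(3/2 + (1/2)*(-3)))*47 = ((21*(-1/14))*(3/2 - 3/2))*47 = -3/2*0*47 = 0*47 = 0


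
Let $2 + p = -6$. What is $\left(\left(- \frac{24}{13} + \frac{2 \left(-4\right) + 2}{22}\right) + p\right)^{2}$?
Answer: $\frac{2093809}{20449} \approx 102.39$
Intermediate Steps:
$p = -8$ ($p = -2 - 6 = -8$)
$\left(\left(- \frac{24}{13} + \frac{2 \left(-4\right) + 2}{22}\right) + p\right)^{2} = \left(\left(- \frac{24}{13} + \frac{2 \left(-4\right) + 2}{22}\right) - 8\right)^{2} = \left(\left(\left(-24\right) \frac{1}{13} + \left(-8 + 2\right) \frac{1}{22}\right) - 8\right)^{2} = \left(\left(- \frac{24}{13} - \frac{3}{11}\right) - 8\right)^{2} = \left(- \frac{303}{143} - 8\right)^{2} = \left(- \frac{1447}{143}\right)^{2} = \frac{2093809}{20449}$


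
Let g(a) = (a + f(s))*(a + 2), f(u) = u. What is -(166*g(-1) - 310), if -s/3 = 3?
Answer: 1970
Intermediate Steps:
s = -9 (s = -3*3 = -9)
g(a) = (-9 + a)*(2 + a) (g(a) = (a - 9)*(a + 2) = (-9 + a)*(2 + a))
-(166*g(-1) - 310) = -(166*(-18 + (-1)² - 7*(-1)) - 310) = -(166*(-18 + 1 + 7) - 310) = -(166*(-10) - 310) = -(-1660 - 310) = -1*(-1970) = 1970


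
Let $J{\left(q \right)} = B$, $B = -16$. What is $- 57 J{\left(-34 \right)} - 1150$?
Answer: $-238$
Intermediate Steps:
$J{\left(q \right)} = -16$
$- 57 J{\left(-34 \right)} - 1150 = \left(-57\right) \left(-16\right) - 1150 = 912 - 1150 = -238$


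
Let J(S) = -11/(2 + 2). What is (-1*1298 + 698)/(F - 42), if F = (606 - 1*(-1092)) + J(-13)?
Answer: -2400/6613 ≈ -0.36292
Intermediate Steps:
J(S) = -11/4
F = 6781/4 (F = (606 - 1*(-1092)) - 11/4 = (606 + 1092) - 11/4 = 1698 - 11/4 = 6781/4 ≈ 1695.3)
(-1*1298 + 698)/(F - 42) = (-1*1298 + 698)/(6781/4 - 42) = (-1298 + 698)/(6613/4) = -600*4/6613 = -2400/6613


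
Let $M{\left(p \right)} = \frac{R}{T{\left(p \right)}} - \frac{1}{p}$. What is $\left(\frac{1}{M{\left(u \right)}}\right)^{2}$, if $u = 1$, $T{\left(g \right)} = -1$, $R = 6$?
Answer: $\frac{1}{49} \approx 0.020408$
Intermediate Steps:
$M{\left(p \right)} = -6 - \frac{1}{p}$ ($M{\left(p \right)} = \frac{6}{-1} - \frac{1}{p} = 6 \left(-1\right) - \frac{1}{p} = -6 - \frac{1}{p}$)
$\left(\frac{1}{M{\left(u \right)}}\right)^{2} = \left(\frac{1}{-6 - 1^{-1}}\right)^{2} = \left(\frac{1}{-6 - 1}\right)^{2} = \left(\frac{1}{-7}\right)^{2} = \left(- \frac{1}{7}\right)^{2} = \frac{1}{49}$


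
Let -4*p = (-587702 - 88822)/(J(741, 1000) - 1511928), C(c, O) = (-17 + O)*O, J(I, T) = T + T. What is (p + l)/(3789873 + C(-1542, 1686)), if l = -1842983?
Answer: -2782771804355/9971273095896 ≈ -0.27908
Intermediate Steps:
J(I, T) = 2*T
C(c, O) = O*(-17 + O)
p = -169131/1509928 (p = -(-587702 - 88822)/(4*(2*1000 - 1511928)) = -(-169131)/(2000 - 1511928) = -(-169131)/(-1509928) = -(-169131)*(-1)/1509928 = -1/4*169131/377482 = -169131/1509928 ≈ -0.11201)
(p + l)/(3789873 + C(-1542, 1686)) = (-169131/1509928 - 1842983)/(3789873 + 1686*(-17 + 1686)) = -2782771804355/(1509928*(3789873 + 1686*1669)) = -2782771804355/(1509928*(3789873 + 2813934)) = -2782771804355/1509928/6603807 = -2782771804355/1509928*1/6603807 = -2782771804355/9971273095896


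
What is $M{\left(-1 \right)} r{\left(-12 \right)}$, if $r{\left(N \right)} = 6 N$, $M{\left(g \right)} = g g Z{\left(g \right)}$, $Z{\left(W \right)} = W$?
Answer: $72$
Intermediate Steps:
$M{\left(g \right)} = g^{3}$ ($M{\left(g \right)} = g g g = g^{2} g = g^{3}$)
$M{\left(-1 \right)} r{\left(-12 \right)} = \left(-1\right)^{3} \cdot 6 \left(-12\right) = \left(-1\right) \left(-72\right) = 72$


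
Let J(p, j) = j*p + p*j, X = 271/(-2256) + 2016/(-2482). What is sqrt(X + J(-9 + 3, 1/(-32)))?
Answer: I*sqrt(273053126013)/699924 ≈ 0.74657*I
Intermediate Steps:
X = -2610359/2799696 (X = 271*(-1/2256) + 2016*(-1/2482) = -271/2256 - 1008/1241 = -2610359/2799696 ≈ -0.93237)
J(p, j) = 2*j*p (J(p, j) = j*p + j*p = 2*j*p)
sqrt(X + J(-9 + 3, 1/(-32))) = sqrt(-2610359/2799696 + 2*(-9 + 3)/(-32)) = sqrt(-2610359/2799696 + 2*(-1/32)*(-6)) = sqrt(-2610359/2799696 + 3/8) = sqrt(-1560473/2799696) = I*sqrt(273053126013)/699924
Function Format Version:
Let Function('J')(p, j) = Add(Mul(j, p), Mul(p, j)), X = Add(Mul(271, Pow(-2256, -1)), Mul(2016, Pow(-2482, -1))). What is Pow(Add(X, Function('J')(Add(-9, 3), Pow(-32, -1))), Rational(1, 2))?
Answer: Mul(Rational(1, 699924), I, Pow(273053126013, Rational(1, 2))) ≈ Mul(0.74657, I)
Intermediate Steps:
X = Rational(-2610359, 2799696) (X = Add(Mul(271, Rational(-1, 2256)), Mul(2016, Rational(-1, 2482))) = Add(Rational(-271, 2256), Rational(-1008, 1241)) = Rational(-2610359, 2799696) ≈ -0.93237)
Function('J')(p, j) = Mul(2, j, p) (Function('J')(p, j) = Add(Mul(j, p), Mul(j, p)) = Mul(2, j, p))
Pow(Add(X, Function('J')(Add(-9, 3), Pow(-32, -1))), Rational(1, 2)) = Pow(Add(Rational(-2610359, 2799696), Mul(2, Pow(-32, -1), Add(-9, 3))), Rational(1, 2)) = Pow(Add(Rational(-2610359, 2799696), Mul(2, Rational(-1, 32), -6)), Rational(1, 2)) = Pow(Add(Rational(-2610359, 2799696), Rational(3, 8)), Rational(1, 2)) = Pow(Rational(-1560473, 2799696), Rational(1, 2)) = Mul(Rational(1, 699924), I, Pow(273053126013, Rational(1, 2)))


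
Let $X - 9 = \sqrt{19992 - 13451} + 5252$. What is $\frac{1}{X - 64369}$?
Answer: $- \frac{59108}{3493749123} - \frac{\sqrt{6541}}{3493749123} \approx -1.6941 \cdot 10^{-5}$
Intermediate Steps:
$X = 5261 + \sqrt{6541}$ ($X = 9 + \left(\sqrt{19992 - 13451} + 5252\right) = 9 + \left(\sqrt{6541} + 5252\right) = 9 + \left(5252 + \sqrt{6541}\right) = 5261 + \sqrt{6541} \approx 5341.9$)
$\frac{1}{X - 64369} = \frac{1}{\left(5261 + \sqrt{6541}\right) - 64369} = \frac{1}{-59108 + \sqrt{6541}}$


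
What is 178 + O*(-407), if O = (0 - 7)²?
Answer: -19765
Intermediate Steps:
O = 49 (O = (-7)² = 49)
178 + O*(-407) = 178 + 49*(-407) = 178 - 19943 = -19765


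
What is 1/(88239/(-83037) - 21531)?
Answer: -27679/595985962 ≈ -4.6442e-5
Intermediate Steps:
1/(88239/(-83037) - 21531) = 1/(88239*(-1/83037) - 21531) = 1/(-29413/27679 - 21531) = 1/(-595985962/27679) = -27679/595985962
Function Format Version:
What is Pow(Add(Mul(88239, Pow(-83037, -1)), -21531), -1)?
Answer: Rational(-27679, 595985962) ≈ -4.6442e-5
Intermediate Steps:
Pow(Add(Mul(88239, Pow(-83037, -1)), -21531), -1) = Pow(Add(Mul(88239, Rational(-1, 83037)), -21531), -1) = Pow(Add(Rational(-29413, 27679), -21531), -1) = Pow(Rational(-595985962, 27679), -1) = Rational(-27679, 595985962)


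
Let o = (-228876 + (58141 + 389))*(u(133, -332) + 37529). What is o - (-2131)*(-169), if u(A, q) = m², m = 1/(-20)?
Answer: -1278655119773/200 ≈ -6.3933e+9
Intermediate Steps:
m = -1/20 ≈ -0.050000
u(A, q) = 1/400 (u(A, q) = (-1/20)² = 1/400)
o = -1278583091973/200 (o = (-228876 + (58141 + 389))*(1/400 + 37529) = (-228876 + 58530)*(15011601/400) = -170346*15011601/400 = -1278583091973/200 ≈ -6.3929e+9)
o - (-2131)*(-169) = -1278583091973/200 - (-2131)*(-169) = -1278583091973/200 - 1*360139 = -1278583091973/200 - 360139 = -1278655119773/200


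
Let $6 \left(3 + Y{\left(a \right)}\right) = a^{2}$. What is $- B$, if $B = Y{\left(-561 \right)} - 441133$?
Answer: $\frac{777365}{2} \approx 3.8868 \cdot 10^{5}$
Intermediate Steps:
$Y{\left(a \right)} = -3 + \frac{a^{2}}{6}$
$B = - \frac{777365}{2}$ ($B = \left(-3 + \frac{\left(-561\right)^{2}}{6}\right) - 441133 = \left(-3 + \frac{1}{6} \cdot 314721\right) - 441133 = \left(-3 + \frac{104907}{2}\right) - 441133 = \frac{104901}{2} - 441133 = - \frac{777365}{2} \approx -3.8868 \cdot 10^{5}$)
$- B = \left(-1\right) \left(- \frac{777365}{2}\right) = \frac{777365}{2}$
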